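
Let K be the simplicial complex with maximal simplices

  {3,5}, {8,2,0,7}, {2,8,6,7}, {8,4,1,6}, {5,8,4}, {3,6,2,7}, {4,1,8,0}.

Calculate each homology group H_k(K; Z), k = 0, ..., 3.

Order the vertices as 0 < 1 < 2 < 3 < 4 < 5 < 6 < 7 < 8. Listing each simplex with vertices in this order, K has dimension 3 with simplices:

  0-simplices (9): [0], [1], [2], [3], [4], [5], [6], [7], [8]
  1-simplices (22): [0,1], [0,2], [0,4], [0,7], [0,8], [1,4], [1,6], [1,8], [2,3], [2,6], [2,7], [2,8], [3,5], [3,6], [3,7], [4,5], [4,6], [4,8], [5,8], [6,7], [6,8], [7,8]
  2-simplices (18): [0,1,4], [0,1,8], [0,2,7], [0,2,8], [0,4,8], [0,7,8], [1,4,6], [1,4,8], [1,6,8], [2,3,6], [2,3,7], [2,6,7], [2,6,8], [2,7,8], [3,6,7], [4,5,8], [4,6,8], [6,7,8]
  3-simplices (5): [0,1,4,8], [0,2,7,8], [1,4,6,8], [2,3,6,7], [2,6,7,8]

so the chain groups are C_0 ≅ Z^9, C_1 ≅ Z^22, C_2 ≅ Z^18, C_3 ≅ Z^5.

∂_1: C_1 → C_0 is given by ∂[p,q] = [q] − [p]. For instance
  ∂[2,7] = [7] − [2].
The 9×22 boundary matrix has rank 8 and Smith normal form diag(1,1,1,1,1,1,1,1).

The boundary map ∂_2: C_2 → C_1 acts by ∂[p,q,r] = [q,r] − [p,r] + [p,q]. For instance
  ∂[2,3,7] = [3,7] − [2,7] + [2,3],
  ∂[4,6,8] = [6,8] − [4,8] + [4,6].
This gives a 22×18 integer matrix of rank 13; reducing to Smith normal form yields diagonal entries (1,1,1,1,1,1,1,1,1,1,1,1,1).

∂_3: C_3 → C_2 sends each 3-simplex σ to the alternating sum Σ_i (−1)^i (σ with its i-th vertex removed). For instance
  ∂[0,2,7,8] = [2,7,8] − [0,7,8] + [0,2,8] − [0,2,7],
  ∂[0,1,4,8] = [1,4,8] − [0,4,8] + [0,1,8] − [0,1,4].
As a 18×5 matrix over Z this has rank 5, with invariant factors (1,1,1,1,1).

Now H_k = ker ∂_k / im ∂_{k+1}, so:

  H_0: rank C_0 − rank ∂_1 = 9 − 8 = 1, and the invariant factors of ∂_1 are all 1, so H_0 = Z.
  H_1: rank ker ∂_1 − rank ∂_2 = (22 − 8) − 13 = 1, and the invariant factors of ∂_2 are all 1, so H_1 = Z.
  H_2: rank ker ∂_2 − rank ∂_3 = (18 − 13) − 5 = 0, and the invariant factors of ∂_3 are all 1, so H_2 = 0.
  H_3: rank ker ∂_3 − rank ∂_4 = (5 − 5) − 0 = 0, and there is no ∂_4, so H_3 = 0.

H_0 = Z,  H_1 = Z,  H_2 = 0,  H_3 = 0.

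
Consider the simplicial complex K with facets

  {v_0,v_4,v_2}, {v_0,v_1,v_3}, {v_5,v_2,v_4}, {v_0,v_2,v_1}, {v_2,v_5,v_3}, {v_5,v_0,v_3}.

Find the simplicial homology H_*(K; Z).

Order the vertices as v_0 < v_1 < v_2 < v_3 < v_4 < v_5. Listing each simplex with vertices in this order, K has dimension 2 with simplices:

  0-simplices (6): [v_0], [v_1], [v_2], [v_3], [v_4], [v_5]
  1-simplices (12): [v_0,v_1], [v_0,v_2], [v_0,v_3], [v_0,v_4], [v_0,v_5], [v_1,v_2], [v_1,v_3], [v_2,v_3], [v_2,v_4], [v_2,v_5], [v_3,v_5], [v_4,v_5]
  2-simplices (6): [v_0,v_1,v_2], [v_0,v_1,v_3], [v_0,v_2,v_4], [v_0,v_3,v_5], [v_2,v_3,v_5], [v_2,v_4,v_5]

so the chain groups are C_0 ≅ Z^6, C_1 ≅ Z^12, C_2 ≅ Z^6.

Boundary ∂_1: C_1 → C_0 is given by ∂[p,q] = [q] − [p].
This gives a 6×12 integer matrix of rank 5; reducing to Smith normal form yields diagonal entries (1,1,1,1,1).

∂_2: C_2 → C_1 acts by ∂[p,q,r] = [q,r] − [p,r] + [p,q]. For instance
  ∂[v_0,v_3,v_5] = [v_3,v_5] − [v_0,v_5] + [v_0,v_3],
  ∂[v_0,v_2,v_4] = [v_2,v_4] − [v_0,v_4] + [v_0,v_2].
As a 12×6 matrix over Z this has rank 6, with invariant factors (1,1,1,1,1,1).

Computing H_k = (kernel of ∂_k) / (image of ∂_{k+1}):

  H_0: rank C_0 − rank ∂_1 = 6 − 5 = 1, and the invariant factors of ∂_1 are all 1, so H_0 ≅ Z.
  H_1: rank ker ∂_1 − rank ∂_2 = (12 − 5) − 6 = 1, and the invariant factors of ∂_2 are all 1, so H_1 ≅ Z.
  H_2: rank ker ∂_2 − rank ∂_3 = (6 − 6) − 0 = 0, and there is no ∂_3, so H_2 ≅ 0.

H_0 ≅ Z,  H_1 ≅ Z,  H_2 = 0.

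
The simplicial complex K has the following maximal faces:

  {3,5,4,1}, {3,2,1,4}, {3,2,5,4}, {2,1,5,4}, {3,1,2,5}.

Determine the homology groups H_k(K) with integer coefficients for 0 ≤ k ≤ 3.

Order the vertices as 1 < 2 < 3 < 4 < 5. Listing each simplex with vertices in this order, K has dimension 3 with simplices:

  0-simplices (5): [1], [2], [3], [4], [5]
  1-simplices (10): [1,2], [1,3], [1,4], [1,5], [2,3], [2,4], [2,5], [3,4], [3,5], [4,5]
  2-simplices (10): [1,2,3], [1,2,4], [1,2,5], [1,3,4], [1,3,5], [1,4,5], [2,3,4], [2,3,5], [2,4,5], [3,4,5]
  3-simplices (5): [1,2,3,4], [1,2,3,5], [1,2,4,5], [1,3,4,5], [2,3,4,5]

Hence C_0 ≅ Z^5, C_1 ≅ Z^10, C_2 ≅ Z^10, C_3 ≅ Z^5.

∂_1: C_1 → C_0 sends each edge [p,q] (with p < q) to q − p. For instance
  ∂[1,3] = [3] − [1].
This gives a 5×10 integer matrix of rank 4; reducing to Smith normal form yields diagonal entries (1,1,1,1).

∂_2: C_2 → C_1 sends each 2-simplex [p,q,r] to [q,r] − [p,r] + [p,q]. For instance
  ∂[1,2,5] = [2,5] − [1,5] + [1,2],
  ∂[2,3,4] = [3,4] − [2,4] + [2,3].
The resulting 10×10 matrix has rank 6, and its Smith normal form has invariant factors (1,1,1,1,1,1).

The boundary map ∂_3: C_3 → C_2 sends each 3-simplex σ to the alternating sum Σ_i (−1)^i (σ with its i-th vertex removed). For instance
  ∂[2,3,4,5] = [3,4,5] − [2,4,5] + [2,3,5] − [2,3,4],
  ∂[1,2,4,5] = [2,4,5] − [1,4,5] + [1,2,5] − [1,2,4].
As a 10×5 matrix over Z this has rank 4, with invariant factors (1,1,1,1).

Reading off H_k = ker ∂_k / im ∂_{k+1}:

  H_0: rank C_0 − rank ∂_1 = 5 − 4 = 1, and the invariant factors of ∂_1 are all 1, so H_0 ≅ Z.
  H_1: rank ker ∂_1 − rank ∂_2 = (10 − 4) − 6 = 0, and the invariant factors of ∂_2 are all 1, so H_1 ≅ 0.
  H_2: rank ker ∂_2 − rank ∂_3 = (10 − 6) − 4 = 0, and the invariant factors of ∂_3 are all 1, so H_2 ≅ 0.
  H_3: rank ker ∂_3 − rank ∂_4 = (5 − 4) − 0 = 1, and there is no ∂_4, so H_3 ≅ Z.

As a check, the Euler characteristic is 5 − 10 + 10 − 5 = 0, which agrees with 1 − 0 + 0 − 1 = 0.
(K is a triangulation of the 3-sphere S^3.)

H_0 ≅ Z,  H_1 = 0,  H_2 = 0,  H_3 ≅ Z.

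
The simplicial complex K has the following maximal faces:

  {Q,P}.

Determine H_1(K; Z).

H_1 ≅ 0.

We work with the vertex ordering P < Q. The simplices of K, each written with vertices in increasing order, are:

  0-simplices (2): P, Q
  1-simplices (1): PQ

so the chain groups are C_0 ≅ Z^2, C_1 ≅ Z^1.

The boundary map ∂_1: C_1 → C_0 sends each edge [p,q] (with p < q) to q − p.
As a 2×1 matrix over Z this has rank 1, with invariant factors (1).

Computing H_k = (kernel of ∂_k) / (image of ∂_{k+1}):

  H_1: rank ker ∂_1 − rank ∂_2 = (1 − 1) − 0 = 0, and there is no ∂_2, so H_1 = 0.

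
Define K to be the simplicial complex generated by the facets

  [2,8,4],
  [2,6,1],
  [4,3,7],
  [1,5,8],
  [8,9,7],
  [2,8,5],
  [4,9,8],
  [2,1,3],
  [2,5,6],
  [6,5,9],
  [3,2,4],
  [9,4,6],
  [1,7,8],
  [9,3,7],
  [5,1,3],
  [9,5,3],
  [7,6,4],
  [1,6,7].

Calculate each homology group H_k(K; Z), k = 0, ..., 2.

Take the total order 1 < 2 < 3 < 4 < 5 < 6 < 7 < 8 < 9 on the vertex set. Then K (dimension 2) consists of the simplices:

  0-simplices (9): [1], [2], [3], [4], [5], [6], [7], [8], [9]
  1-simplices (27): (27 of them)
  2-simplices (18): [1,2,3], [1,2,6], [1,3,5], [1,5,8], [1,6,7], [1,7,8], [2,3,4], [2,4,8], [2,5,6], [2,5,8], [3,4,7], [3,5,9], [3,7,9], [4,6,7], [4,6,9], [4,8,9], [5,6,9], [7,8,9]

so the chain groups are C_0 ≅ Z^9, C_1 ≅ Z^27, C_2 ≅ Z^18.

∂_1: C_1 → C_0 sends each edge [p,q] (with p < q) to q − p. For instance
  ∂[3,7] = [7] − [3].
This gives a 9×27 integer matrix of rank 8; reducing to Smith normal form yields diagonal entries (1,1,1,1,1,1,1,1).

Boundary ∂_2: C_2 → C_1 acts by ∂[p,q,r] = [q,r] − [p,r] + [p,q]. For instance
  ∂[2,3,4] = [3,4] − [2,4] + [2,3],
  ∂[4,8,9] = [8,9] − [4,9] + [4,8].
This gives a 27×18 integer matrix of rank 18; reducing to Smith normal form yields diagonal entries (1,1,1,1,1,1,1,1,1,1,1,1,1,1,1,1,1,2).

Computing H_k = (kernel of ∂_k) / (image of ∂_{k+1}):

  H_0: rank C_0 − rank ∂_1 = 9 − 8 = 1, and the invariant factors of ∂_1 are all 1, so H_0 ≅ Z.
  H_1: rank ker ∂_1 − rank ∂_2 = (27 − 8) − 18 = 1, and ∂_2 has invariant factor 2 > 1, so H_1 ≅ Z ⊕ Z/2Z.
  H_2: rank ker ∂_2 − rank ∂_3 = (18 − 18) − 0 = 0, and there is no ∂_3, so H_2 ≅ 0.

As a check, the Euler characteristic is 9 − 27 + 18 = 0, which agrees with 1 − 1 + 0 = 0.

H_0 ≅ Z,  H_1 ≅ Z ⊕ Z/2Z,  H_2 = 0.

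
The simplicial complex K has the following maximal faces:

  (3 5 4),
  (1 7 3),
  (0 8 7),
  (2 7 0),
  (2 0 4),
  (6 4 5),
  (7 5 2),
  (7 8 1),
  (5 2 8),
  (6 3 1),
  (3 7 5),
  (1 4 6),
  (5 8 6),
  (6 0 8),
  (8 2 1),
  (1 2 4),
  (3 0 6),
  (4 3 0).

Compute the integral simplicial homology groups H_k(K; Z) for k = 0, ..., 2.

Fix the vertex order 0 < 1 < 2 < 3 < 4 < 5 < 6 < 7 < 8 and write every simplex with vertices in increasing order. Then dim K = 2 and the simplices of K are:

  0-simplices (9): [0], [1], [2], [3], [4], [5], [6], [7], [8]
  1-simplices (27): (27 of them)
  2-simplices (18): [0,2,4], [0,2,7], [0,3,4], [0,3,6], [0,6,8], [0,7,8], [1,2,4], [1,2,8], [1,3,6], [1,3,7], [1,4,6], [1,7,8], [2,5,7], [2,5,8], [3,4,5], [3,5,7], [4,5,6], [5,6,8]

so the chain groups are C_0 ≅ Z^9, C_1 ≅ Z^27, C_2 ≅ Z^18.

Boundary ∂_1: C_1 → C_0 is given by ∂[p,q] = [q] − [p].
This gives a 9×27 integer matrix of rank 8; reducing to Smith normal form yields diagonal entries (1,1,1,1,1,1,1,1).

∂_2: C_2 → C_1 sends each 2-simplex [p,q,r] to [q,r] − [p,r] + [p,q]. For instance
  ∂[1,7,8] = [7,8] − [1,8] + [1,7],
  ∂[5,6,8] = [6,8] − [5,8] + [5,6].
The 27×18 boundary matrix has rank 18 and Smith normal form diag(1,1,1,1,1,1,1,1,1,1,1,1,1,1,1,1,1,2).

Computing H_k = (kernel of ∂_k) / (image of ∂_{k+1}):

  H_0: rank C_0 − rank ∂_1 = 9 − 8 = 1, and the invariant factors of ∂_1 are all 1, so H_0 = Z.
  H_1: rank ker ∂_1 − rank ∂_2 = (27 − 8) − 18 = 1, and ∂_2 has invariant factor 2 > 1, so H_1 = Z ⊕ Z_2.
  H_2: rank ker ∂_2 − rank ∂_3 = (18 − 18) − 0 = 0, and there is no ∂_3, so H_2 = 0.

As a check, the Euler characteristic is 9 − 27 + 18 = 0, which agrees with 1 − 1 + 0 = 0.

H_0 ≅ Z,  H_1 ≅ Z ⊕ Z_2,  H_2 = 0.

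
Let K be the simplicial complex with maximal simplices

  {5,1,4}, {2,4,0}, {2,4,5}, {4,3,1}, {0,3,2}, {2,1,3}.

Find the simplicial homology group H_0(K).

H_0 = Z.

Fix the vertex order 0 < 1 < 2 < 3 < 4 < 5 and write every simplex with vertices in increasing order. Then dim K = 2 and the simplices of K are:

  0-simplices (6): [0], [1], [2], [3], [4], [5]
  1-simplices (12): [0,2], [0,3], [0,4], [1,2], [1,3], [1,4], [1,5], [2,3], [2,4], [2,5], [3,4], [4,5]
  2-simplices (6): [0,2,3], [0,2,4], [1,2,3], [1,3,4], [1,4,5], [2,4,5]

so the chain groups are C_0 ≅ Z^6, C_1 ≅ Z^12, C_2 ≅ Z^6.

Boundary ∂_1: C_1 → C_0 sends each edge [p,q] (with p < q) to q − p. For instance
  ∂[1,3] = [3] − [1].
The resulting 6×12 matrix has rank 5, and its Smith normal form has invariant factors (1,1,1,1,1).

∂_2: C_2 → C_1 maps a triangle to the signed sum of its edges. For instance
  ∂[2,4,5] = [4,5] − [2,5] + [2,4],
  ∂[0,2,4] = [2,4] − [0,4] + [0,2].
The 12×6 boundary matrix has rank 6 and Smith normal form diag(1,1,1,1,1,1).

Reading off H_k = ker ∂_k / im ∂_{k+1}:

  H_0: rank C_0 − rank ∂_1 = 6 − 5 = 1, and the invariant factors of ∂_1 are all 1, so H_0 ≅ Z.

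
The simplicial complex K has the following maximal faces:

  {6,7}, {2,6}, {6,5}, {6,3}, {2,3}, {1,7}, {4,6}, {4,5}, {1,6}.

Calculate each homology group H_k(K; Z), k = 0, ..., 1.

H_0 = Z,  H_1 = Z^3.

K has 7 vertices, 9 edges.
rank ∂_0 = 0, rank ∂_1 = 6 ⇒ b_0 = 7 − 0 − 6 = 1; all invariant factors of ∂_1 are 1 so no torsion. So H_0 = Z.
rank ∂_1 = 6, rank ∂_2 = 0 ⇒ b_1 = 9 − 6 − 0 = 3. So H_1 = Z^3.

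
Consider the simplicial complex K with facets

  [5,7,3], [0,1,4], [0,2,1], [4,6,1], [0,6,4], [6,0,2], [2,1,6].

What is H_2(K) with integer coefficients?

Fix the vertex order 0 < 1 < 2 < 3 < 4 < 5 < 6 < 7 and write every simplex with vertices in increasing order. Then dim K = 2 and the simplices of K are:

  0-simplices (8): [0], [1], [2], [3], [4], [5], [6], [7]
  1-simplices (12): [0,1], [0,2], [0,4], [0,6], [1,2], [1,4], [1,6], [2,6], [3,5], [3,7], [4,6], [5,7]
  2-simplices (7): [0,1,2], [0,1,4], [0,2,6], [0,4,6], [1,2,6], [1,4,6], [3,5,7]

Hence C_0 ≅ Z^8, C_1 ≅ Z^12, C_2 ≅ Z^7.

Boundary ∂_1: C_1 → C_0 sends each edge [p,q] (with p < q) to q − p. For instance
  ∂[1,4] = [4] − [1].
This gives a 8×12 integer matrix of rank 6; reducing to Smith normal form yields diagonal entries (1,1,1,1,1,1).

Boundary ∂_2: C_2 → C_1 sends each 2-simplex [p,q,r] to [q,r] − [p,r] + [p,q]. For instance
  ∂[0,1,2] = [1,2] − [0,2] + [0,1],
  ∂[1,4,6] = [4,6] − [1,6] + [1,4].
As a 12×7 matrix over Z this has rank 6, with invariant factors (1,1,1,1,1,1).

Now H_k = ker ∂_k / im ∂_{k+1}, so:

  H_2: rank ker ∂_2 − rank ∂_3 = (7 − 6) − 0 = 1, and there is no ∂_3, so H_2 = Z.

H_2 = Z.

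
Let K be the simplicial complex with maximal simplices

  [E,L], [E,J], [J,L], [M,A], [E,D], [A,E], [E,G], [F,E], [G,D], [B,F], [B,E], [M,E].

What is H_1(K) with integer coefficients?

H_1 = Z^4.

Fix the vertex order A < B < D < E < F < G < J < L < M and write every simplex with vertices in increasing order. Then dim K = 1 and the simplices of K are:

  0-simplices (9): A, B, D, E, F, G, J, L, M
  1-simplices (12): AE, AM, BE, BF, DE, DG, EF, EG, EJ, EL, EM, JL

giving chain groups C_0 ≅ Z^9, C_1 ≅ Z^12.

Boundary ∂_1: C_1 → C_0 is given by ∂[p,q] = [q] − [p]. For instance
  ∂EF = F − E.
The 9×12 boundary matrix has rank 8 and Smith normal form diag(1,1,1,1,1,1,1,1).

Reading off H_k = ker ∂_k / im ∂_{k+1}:

  H_1: rank ker ∂_1 − rank ∂_2 = (12 − 8) − 0 = 4, and there is no ∂_2, so H_1 = Z^4.

(K is a triangulation of a wedge of 4 circles.)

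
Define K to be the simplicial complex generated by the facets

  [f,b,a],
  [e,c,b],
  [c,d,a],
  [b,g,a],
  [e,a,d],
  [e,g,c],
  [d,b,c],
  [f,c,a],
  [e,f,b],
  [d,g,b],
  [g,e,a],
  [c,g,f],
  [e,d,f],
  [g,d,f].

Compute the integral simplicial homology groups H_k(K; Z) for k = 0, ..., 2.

K has 7 vertices, 21 edges, 14 triangles.
rank ∂_0 = 0, rank ∂_1 = 6 ⇒ b_0 = 7 − 0 − 6 = 1; all invariant factors of ∂_1 are 1 so no torsion. So H_0 = Z.
rank ∂_1 = 6, rank ∂_2 = 13 ⇒ b_1 = 21 − 6 − 13 = 2; all invariant factors of ∂_2 are 1 so no torsion. So H_1 = Z^2.
rank ∂_2 = 13, rank ∂_3 = 0 ⇒ b_2 = 14 − 13 − 0 = 1. So H_2 = Z.

H_0 = Z,  H_1 = Z^2,  H_2 = Z.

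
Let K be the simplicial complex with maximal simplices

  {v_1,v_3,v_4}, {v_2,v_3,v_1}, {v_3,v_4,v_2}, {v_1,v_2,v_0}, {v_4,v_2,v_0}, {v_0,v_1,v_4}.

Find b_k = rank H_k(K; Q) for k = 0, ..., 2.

b_0 = 1, b_1 = 0, b_2 = 1.

Order the vertices as v_0 < v_1 < v_2 < v_3 < v_4. Listing each simplex with vertices in this order, K has dimension 2 with simplices:

  0-simplices (5): [v_0], [v_1], [v_2], [v_3], [v_4]
  1-simplices (9): [v_0,v_1], [v_0,v_2], [v_0,v_4], [v_1,v_2], [v_1,v_3], [v_1,v_4], [v_2,v_3], [v_2,v_4], [v_3,v_4]
  2-simplices (6): [v_0,v_1,v_2], [v_0,v_1,v_4], [v_0,v_2,v_4], [v_1,v_2,v_3], [v_1,v_3,v_4], [v_2,v_3,v_4]

so the chain groups are C_0 ≅ Z^5, C_1 ≅ Z^9, C_2 ≅ Z^6.

Boundary ∂_1: C_1 → C_0 maps an edge to its endpoints' difference, ∂[p,q] = q − p. For instance
  ∂[v_2,v_4] = [v_4] − [v_2].
As a 5×9 matrix over Z this has rank 4, with invariant factors (1,1,1,1).

The boundary map ∂_2: C_2 → C_1 acts by ∂[p,q,r] = [q,r] − [p,r] + [p,q]. For instance
  ∂[v_0,v_2,v_4] = [v_2,v_4] − [v_0,v_4] + [v_0,v_2],
  ∂[v_0,v_1,v_2] = [v_1,v_2] − [v_0,v_2] + [v_0,v_1].
The resulting 9×6 matrix has rank 5, and its Smith normal form has invariant factors (1,1,1,1,1).

From H_k ≅ ker(∂_k) / im(∂_{k+1}) we obtain:

  H_0: rank C_0 − rank ∂_1 = 5 − 4 = 1, and the invariant factors of ∂_1 are all 1, so H_0 ≅ Z.
  H_1: rank ker ∂_1 − rank ∂_2 = (9 − 4) − 5 = 0, and the invariant factors of ∂_2 are all 1, so H_1 ≅ 0.
  H_2: rank ker ∂_2 − rank ∂_3 = (6 − 5) − 0 = 1, and there is no ∂_3, so H_2 ≅ Z.

As a check, the Euler characteristic is 5 − 9 + 6 = 2, which agrees with 1 − 0 + 1 = 2.

Hence the Betti numbers are b_0 = 1, b_1 = 0, b_2 = 1.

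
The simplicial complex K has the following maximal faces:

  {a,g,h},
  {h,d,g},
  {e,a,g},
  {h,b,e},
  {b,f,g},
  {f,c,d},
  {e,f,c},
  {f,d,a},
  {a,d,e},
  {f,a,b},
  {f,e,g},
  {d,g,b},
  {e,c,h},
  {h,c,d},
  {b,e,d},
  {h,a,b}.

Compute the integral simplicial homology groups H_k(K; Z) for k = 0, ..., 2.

H_0 ≅ Z,  H_1 ≅ Z^2,  H_2 ≅ Z.

Order the vertices as a < b < c < d < e < f < g < h. Listing each simplex with vertices in this order, K has dimension 2 with simplices:

  0-simplices (8): a, b, c, d, e, f, g, h
  1-simplices (24): ab, ad, ae, af, ag, ah, bd, be, bf, bg, bh, cd, ce, cf, ch, de, df, dg, dh, ef, eg, eh, fg, gh
  2-simplices (16): abf, abh, ade, adf, aeg, agh, bde, bdg, beh, bfg, cdf, cdh, cef, ceh, dgh, efg

giving chain groups C_0 ≅ Z^8, C_1 ≅ Z^24, C_2 ≅ Z^16.

The boundary map ∂_1: C_1 → C_0 maps an edge to its endpoints' difference, ∂[p,q] = q − p. For instance
  ∂eg = g − e.
The resulting 8×24 matrix has rank 7, and its Smith normal form has invariant factors (1,1,1,1,1,1,1).

Boundary ∂_2: C_2 → C_1 maps a triangle to the signed sum of its edges. For instance
  ∂bfg = fg − bg + bf,
  ∂aeg = eg − ag + ae.
The 24×16 boundary matrix has rank 15 and Smith normal form diag(1,1,1,1,1,1,1,1,1,1,1,1,1,1,1).

Now H_k = ker ∂_k / im ∂_{k+1}, so:

  H_0: rank C_0 − rank ∂_1 = 8 − 7 = 1, and the invariant factors of ∂_1 are all 1, so H_0 = Z.
  H_1: rank ker ∂_1 − rank ∂_2 = (24 − 7) − 15 = 2, and the invariant factors of ∂_2 are all 1, so H_1 = Z^2.
  H_2: rank ker ∂_2 − rank ∂_3 = (16 − 15) − 0 = 1, and there is no ∂_3, so H_2 = Z.

As a check, the Euler characteristic is 8 − 24 + 16 = 0, which agrees with 1 − 2 + 1 = 0.
(K is a triangulation of the torus T^2.)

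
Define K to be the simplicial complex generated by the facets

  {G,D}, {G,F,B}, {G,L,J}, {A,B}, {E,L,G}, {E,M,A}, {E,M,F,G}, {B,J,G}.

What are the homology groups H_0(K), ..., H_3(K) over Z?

Order the vertices as A < B < D < E < F < G < J < L < M. Listing each simplex with vertices in this order, K has dimension 3 with simplices:

  0-simplices (9): A, B, D, E, F, G, J, L, M
  1-simplices (17): AB, AE, AM, BF, BG, BJ, DG, EF, EG, EL, EM, FG, FM, GJ, GL, GM, JL
  2-simplices (9): AEM, BFG, BGJ, EFG, EFM, EGL, EGM, FGM, GJL
  3-simplices (1): EFGM

so the chain groups are C_0 ≅ Z^9, C_1 ≅ Z^17, C_2 ≅ Z^9, C_3 ≅ Z^1.

Boundary ∂_1: C_1 → C_0 is given by ∂[p,q] = [q] − [p].
This gives a 9×17 integer matrix of rank 8; reducing to Smith normal form yields diagonal entries (1,1,1,1,1,1,1,1).

The boundary map ∂_2: C_2 → C_1 sends each 2-simplex [p,q,r] to [q,r] − [p,r] + [p,q]. For instance
  ∂EGM = GM − EM + EG,
  ∂EFM = FM − EM + EF.
The 17×9 boundary matrix has rank 8 and Smith normal form diag(1,1,1,1,1,1,1,1).

The boundary map ∂_3: C_3 → C_2 sends each 3-simplex σ to the alternating sum Σ_i (−1)^i (σ with its i-th vertex removed). For instance
  ∂EFGM = FGM − EGM + EFM − EFG.
The 9×1 boundary matrix has rank 1 and Smith normal form diag(1).

From H_k ≅ ker(∂_k) / im(∂_{k+1}) we obtain:

  H_0: rank C_0 − rank ∂_1 = 9 − 8 = 1, and the invariant factors of ∂_1 are all 1, so H_0 ≅ Z.
  H_1: rank ker ∂_1 − rank ∂_2 = (17 − 8) − 8 = 1, and the invariant factors of ∂_2 are all 1, so H_1 ≅ Z.
  H_2: rank ker ∂_2 − rank ∂_3 = (9 − 8) − 1 = 0, and the invariant factors of ∂_3 are all 1, so H_2 ≅ 0.
  H_3: rank ker ∂_3 − rank ∂_4 = (1 − 1) − 0 = 0, and there is no ∂_4, so H_3 ≅ 0.

As a check, the Euler characteristic is 9 − 17 + 9 − 1 = 0, which agrees with 1 − 1 + 0 − 0 = 0.

H_0 ≅ Z,  H_1 ≅ Z,  H_2 = 0,  H_3 = 0.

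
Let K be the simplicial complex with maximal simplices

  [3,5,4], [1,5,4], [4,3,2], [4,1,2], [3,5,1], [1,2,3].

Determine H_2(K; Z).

H_2 ≅ Z.

Order the vertices as 1 < 2 < 3 < 4 < 5. Listing each simplex with vertices in this order, K has dimension 2 with simplices:

  0-simplices (5): [1], [2], [3], [4], [5]
  1-simplices (9): [1,2], [1,3], [1,4], [1,5], [2,3], [2,4], [3,4], [3,5], [4,5]
  2-simplices (6): [1,2,3], [1,2,4], [1,3,5], [1,4,5], [2,3,4], [3,4,5]

giving chain groups C_0 ≅ Z^5, C_1 ≅ Z^9, C_2 ≅ Z^6.

Boundary ∂_1: C_1 → C_0 maps an edge to its endpoints' difference, ∂[p,q] = q − p. For instance
  ∂[3,4] = [4] − [3].
As a 5×9 matrix over Z this has rank 4, with invariant factors (1,1,1,1).

The boundary map ∂_2: C_2 → C_1 maps a triangle to the signed sum of its edges. For instance
  ∂[1,2,3] = [2,3] − [1,3] + [1,2],
  ∂[1,4,5] = [4,5] − [1,5] + [1,4].
The 9×6 boundary matrix has rank 5 and Smith normal form diag(1,1,1,1,1).

Reading off H_k = ker ∂_k / im ∂_{k+1}:

  H_2: rank ker ∂_2 − rank ∂_3 = (6 − 5) − 0 = 1, and there is no ∂_3, so H_2 = Z.

(K is a triangulation of the 2-sphere S^2.)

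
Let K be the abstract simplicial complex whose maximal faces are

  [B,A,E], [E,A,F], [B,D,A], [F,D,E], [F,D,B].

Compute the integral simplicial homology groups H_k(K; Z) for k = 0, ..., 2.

Fix the vertex order A < B < D < E < F and write every simplex with vertices in increasing order. Then dim K = 2 and the simplices of K are:

  0-simplices (5): A, B, D, E, F
  1-simplices (10): AB, AD, AE, AF, BD, BE, BF, DE, DF, EF
  2-simplices (5): ABD, ABE, AEF, BDF, DEF

Hence C_0 ≅ Z^5, C_1 ≅ Z^10, C_2 ≅ Z^5.

∂_1: C_1 → C_0 sends each edge [p,q] (with p < q) to q − p. For instance
  ∂DF = F − D.
The 5×10 boundary matrix has rank 4 and Smith normal form diag(1,1,1,1).

Boundary ∂_2: C_2 → C_1 maps a triangle to the signed sum of its edges. For instance
  ∂AEF = EF − AF + AE,
  ∂ABE = BE − AE + AB.
This gives a 10×5 integer matrix of rank 5; reducing to Smith normal form yields diagonal entries (1,1,1,1,1).

Computing H_k = (kernel of ∂_k) / (image of ∂_{k+1}):

  H_0: rank C_0 − rank ∂_1 = 5 − 4 = 1, and the invariant factors of ∂_1 are all 1, so H_0 ≅ Z.
  H_1: rank ker ∂_1 − rank ∂_2 = (10 − 4) − 5 = 1, and the invariant factors of ∂_2 are all 1, so H_1 ≅ Z.
  H_2: rank ker ∂_2 − rank ∂_3 = (5 − 5) − 0 = 0, and there is no ∂_3, so H_2 ≅ 0.

As a check, the Euler characteristic is 5 − 10 + 5 = 0, which agrees with 1 − 1 + 0 = 0.
(K is a triangulation of the Möbius band.)

H_0 = Z,  H_1 = Z,  H_2 = 0.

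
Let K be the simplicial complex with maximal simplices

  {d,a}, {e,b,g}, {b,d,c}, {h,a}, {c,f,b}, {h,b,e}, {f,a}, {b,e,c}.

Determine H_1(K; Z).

H_1 ≅ Z^2.

Fix the vertex order a < b < c < d < e < f < g < h and write every simplex with vertices in increasing order. Then dim K = 2 and the simplices of K are:

  0-simplices (8): a, b, c, d, e, f, g, h
  1-simplices (14): ad, af, ah, bc, bd, be, bf, bg, bh, cd, ce, cf, eg, eh
  2-simplices (5): bcd, bce, bcf, beg, beh

Hence C_0 ≅ Z^8, C_1 ≅ Z^14, C_2 ≅ Z^5.

Boundary ∂_1: C_1 → C_0 sends each edge [p,q] (with p < q) to q − p.
As a 8×14 matrix over Z this has rank 7, with invariant factors (1,1,1,1,1,1,1).

The boundary map ∂_2: C_2 → C_1 maps a triangle to the signed sum of its edges. For instance
  ∂bce = ce − be + bc,
  ∂bcd = cd − bd + bc.
The 14×5 boundary matrix has rank 5 and Smith normal form diag(1,1,1,1,1).

Computing H_k = (kernel of ∂_k) / (image of ∂_{k+1}):

  H_1: rank ker ∂_1 − rank ∂_2 = (14 − 7) − 5 = 2, and the invariant factors of ∂_2 are all 1, so H_1 = Z^2.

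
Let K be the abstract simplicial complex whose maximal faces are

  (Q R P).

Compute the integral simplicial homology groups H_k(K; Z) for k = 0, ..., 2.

Take the total order P < Q < R on the vertex set. Then K (dimension 2) consists of the simplices:

  0-simplices (3): P, Q, R
  1-simplices (3): PQ, PR, QR
  2-simplices (1): PQR

so the chain groups are C_0 ≅ Z^3, C_1 ≅ Z^3, C_2 ≅ Z^1.

∂_1: C_1 → C_0 sends each edge [p,q] (with p < q) to q − p. For instance
  ∂PQ = Q − P.
This gives a 3×3 integer matrix of rank 2; reducing to Smith normal form yields diagonal entries (1,1).

∂_2: C_2 → C_1 sends each 2-simplex [p,q,r] to [q,r] − [p,r] + [p,q]. For instance
  ∂PQR = QR − PR + PQ.
This gives a 3×1 integer matrix of rank 1; reducing to Smith normal form yields diagonal entries (1).

From H_k ≅ ker(∂_k) / im(∂_{k+1}) we obtain:

  H_0: rank C_0 − rank ∂_1 = 3 − 2 = 1, and the invariant factors of ∂_1 are all 1, so H_0 = Z.
  H_1: rank ker ∂_1 − rank ∂_2 = (3 − 2) − 1 = 0, and the invariant factors of ∂_2 are all 1, so H_1 = 0.
  H_2: rank ker ∂_2 − rank ∂_3 = (1 − 1) − 0 = 0, and there is no ∂_3, so H_2 = 0.

(K is a triangulation of the 2-simplex.)

H_0 = Z,  H_1 = 0,  H_2 = 0.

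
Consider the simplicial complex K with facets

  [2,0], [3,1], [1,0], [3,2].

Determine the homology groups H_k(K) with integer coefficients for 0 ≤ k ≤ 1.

Fix the vertex order 0 < 1 < 2 < 3 and write every simplex with vertices in increasing order. Then dim K = 1 and the simplices of K are:

  0-simplices (4): [0], [1], [2], [3]
  1-simplices (4): [0,1], [0,2], [1,3], [2,3]

so the chain groups are C_0 ≅ Z^4, C_1 ≅ Z^4.

The boundary map ∂_1: C_1 → C_0 sends each edge [p,q] (with p < q) to q − p. For instance
  ∂[1,3] = [3] − [1].
As a 4×4 matrix over Z this has rank 3, with invariant factors (1,1,1).

From H_k ≅ ker(∂_k) / im(∂_{k+1}) we obtain:

  H_0: rank C_0 − rank ∂_1 = 4 − 3 = 1, and the invariant factors of ∂_1 are all 1, so H_0 ≅ Z.
  H_1: rank ker ∂_1 − rank ∂_2 = (4 − 3) − 0 = 1, and there is no ∂_2, so H_1 ≅ Z.

H_0 = Z,  H_1 = Z.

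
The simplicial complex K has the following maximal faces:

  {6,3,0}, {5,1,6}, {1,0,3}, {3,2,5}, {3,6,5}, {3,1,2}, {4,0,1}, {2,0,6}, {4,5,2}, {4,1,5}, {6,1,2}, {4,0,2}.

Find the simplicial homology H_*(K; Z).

Take the total order 0 < 1 < 2 < 3 < 4 < 5 < 6 on the vertex set. Then K (dimension 2) consists of the simplices:

  0-simplices (7): [0], [1], [2], [3], [4], [5], [6]
  1-simplices (18): [0,1], [0,2], [0,3], [0,4], [0,6], [1,2], [1,3], [1,4], [1,5], [1,6], [2,3], [2,4], [2,5], [2,6], [3,5], [3,6], [4,5], [5,6]
  2-simplices (12): [0,1,3], [0,1,4], [0,2,4], [0,2,6], [0,3,6], [1,2,3], [1,2,6], [1,4,5], [1,5,6], [2,3,5], [2,4,5], [3,5,6]

giving chain groups C_0 ≅ Z^7, C_1 ≅ Z^18, C_2 ≅ Z^12.

Boundary ∂_1: C_1 → C_0 maps an edge to its endpoints' difference, ∂[p,q] = q − p. For instance
  ∂[4,5] = [5] − [4].
As a 7×18 matrix over Z this has rank 6, with invariant factors (1,1,1,1,1,1).

Boundary ∂_2: C_2 → C_1 sends each 2-simplex [p,q,r] to [q,r] − [p,r] + [p,q]. For instance
  ∂[3,5,6] = [5,6] − [3,6] + [3,5],
  ∂[1,2,6] = [2,6] − [1,6] + [1,2].
The resulting 18×12 matrix has rank 12, and its Smith normal form has invariant factors (1,1,1,1,1,1,1,1,1,1,1,2).

Computing H_k = (kernel of ∂_k) / (image of ∂_{k+1}):

  H_0: rank C_0 − rank ∂_1 = 7 − 6 = 1, and the invariant factors of ∂_1 are all 1, so H_0 ≅ Z.
  H_1: rank ker ∂_1 − rank ∂_2 = (18 − 6) − 12 = 0, and ∂_2 has invariant factor 2 > 1, so H_1 ≅ Z/2.
  H_2: rank ker ∂_2 − rank ∂_3 = (12 − 12) − 0 = 0, and there is no ∂_3, so H_2 ≅ 0.

H_0 ≅ Z,  H_1 ≅ Z/2,  H_2 = 0.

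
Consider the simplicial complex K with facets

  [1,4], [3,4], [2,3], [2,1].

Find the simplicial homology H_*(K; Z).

H_0 ≅ Z,  H_1 ≅ Z.

Take the total order 1 < 2 < 3 < 4 on the vertex set. Then K (dimension 1) consists of the simplices:

  0-simplices (4): [1], [2], [3], [4]
  1-simplices (4): [1,2], [1,4], [2,3], [3,4]

Hence C_0 ≅ Z^4, C_1 ≅ Z^4.

Boundary ∂_1: C_1 → C_0 maps an edge to its endpoints' difference, ∂[p,q] = q − p. For instance
  ∂[2,3] = [3] − [2].
This gives a 4×4 integer matrix of rank 3; reducing to Smith normal form yields diagonal entries (1,1,1).

Computing H_k = (kernel of ∂_k) / (image of ∂_{k+1}):

  H_0: rank C_0 − rank ∂_1 = 4 − 3 = 1, and the invariant factors of ∂_1 are all 1, so H_0 ≅ Z.
  H_1: rank ker ∂_1 − rank ∂_2 = (4 − 3) − 0 = 1, and there is no ∂_2, so H_1 ≅ Z.

As a check, the Euler characteristic is 4 − 4 = 0, which agrees with 1 − 1 = 0.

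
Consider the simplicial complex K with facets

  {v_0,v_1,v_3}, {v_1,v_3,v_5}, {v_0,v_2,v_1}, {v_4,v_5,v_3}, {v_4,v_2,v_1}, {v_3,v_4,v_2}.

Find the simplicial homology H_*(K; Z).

H_0 = Z,  H_1 = Z,  H_2 = 0.

We work with the vertex ordering v_0 < v_1 < v_2 < v_3 < v_4 < v_5. The simplices of K, each written with vertices in increasing order, are:

  0-simplices (6): [v_0], [v_1], [v_2], [v_3], [v_4], [v_5]
  1-simplices (12): [v_0,v_1], [v_0,v_2], [v_0,v_3], [v_1,v_2], [v_1,v_3], [v_1,v_4], [v_1,v_5], [v_2,v_3], [v_2,v_4], [v_3,v_4], [v_3,v_5], [v_4,v_5]
  2-simplices (6): [v_0,v_1,v_2], [v_0,v_1,v_3], [v_1,v_2,v_4], [v_1,v_3,v_5], [v_2,v_3,v_4], [v_3,v_4,v_5]

so the chain groups are C_0 ≅ Z^6, C_1 ≅ Z^12, C_2 ≅ Z^6.

∂_1: C_1 → C_0 sends each edge [p,q] (with p < q) to q − p.
As a 6×12 matrix over Z this has rank 5, with invariant factors (1,1,1,1,1).

Boundary ∂_2: C_2 → C_1 sends each 2-simplex [p,q,r] to [q,r] − [p,r] + [p,q]. For instance
  ∂[v_3,v_4,v_5] = [v_4,v_5] − [v_3,v_5] + [v_3,v_4],
  ∂[v_1,v_2,v_4] = [v_2,v_4] − [v_1,v_4] + [v_1,v_2].
As a 12×6 matrix over Z this has rank 6, with invariant factors (1,1,1,1,1,1).

Reading off H_k = ker ∂_k / im ∂_{k+1}:

  H_0: rank C_0 − rank ∂_1 = 6 − 5 = 1, and the invariant factors of ∂_1 are all 1, so H_0 = Z.
  H_1: rank ker ∂_1 − rank ∂_2 = (12 − 5) − 6 = 1, and the invariant factors of ∂_2 are all 1, so H_1 = Z.
  H_2: rank ker ∂_2 − rank ∂_3 = (6 − 6) − 0 = 0, and there is no ∂_3, so H_2 = 0.

As a check, the Euler characteristic is 6 − 12 + 6 = 0, which agrees with 1 − 1 + 0 = 0.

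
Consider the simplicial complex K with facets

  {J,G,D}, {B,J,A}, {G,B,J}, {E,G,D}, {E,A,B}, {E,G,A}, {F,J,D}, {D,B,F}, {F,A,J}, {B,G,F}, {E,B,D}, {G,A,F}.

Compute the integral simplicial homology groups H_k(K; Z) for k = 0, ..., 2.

K has 7 vertices, 18 edges, 12 triangles.
rank ∂_0 = 0, rank ∂_1 = 6 ⇒ b_0 = 7 − 0 − 6 = 1; all invariant factors of ∂_1 are 1 so no torsion. So H_0 = Z.
rank ∂_1 = 6, rank ∂_2 = 12 ⇒ b_1 = 18 − 6 − 12 = 0; ∂_2 has invariant factor(s) [2] giving torsion. So H_1 = Z_2.
rank ∂_2 = 12, rank ∂_3 = 0 ⇒ b_2 = 12 − 12 − 0 = 0. So H_2 = 0.

H_0 ≅ Z,  H_1 ≅ Z_2,  H_2 = 0.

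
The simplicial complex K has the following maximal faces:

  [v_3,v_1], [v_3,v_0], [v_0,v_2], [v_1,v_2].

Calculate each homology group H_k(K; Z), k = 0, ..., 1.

H_0 ≅ Z,  H_1 ≅ Z.

We work with the vertex ordering v_0 < v_1 < v_2 < v_3. The simplices of K, each written with vertices in increasing order, are:

  0-simplices (4): [v_0], [v_1], [v_2], [v_3]
  1-simplices (4): [v_0,v_2], [v_0,v_3], [v_1,v_2], [v_1,v_3]

so the chain groups are C_0 ≅ Z^4, C_1 ≅ Z^4.

The boundary map ∂_1: C_1 → C_0 sends each edge [p,q] (with p < q) to q − p. For instance
  ∂[v_1,v_3] = [v_3] − [v_1].
As a 4×4 matrix over Z this has rank 3, with invariant factors (1,1,1).

Now H_k = ker ∂_k / im ∂_{k+1}, so:

  H_0: rank C_0 − rank ∂_1 = 4 − 3 = 1, and the invariant factors of ∂_1 are all 1, so H_0 = Z.
  H_1: rank ker ∂_1 − rank ∂_2 = (4 − 3) − 0 = 1, and there is no ∂_2, so H_1 = Z.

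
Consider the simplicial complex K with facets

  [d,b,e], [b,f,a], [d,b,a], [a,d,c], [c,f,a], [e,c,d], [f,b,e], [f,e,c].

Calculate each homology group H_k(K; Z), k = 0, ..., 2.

H_0 ≅ Z,  H_1 = 0,  H_2 ≅ Z.

Fix the vertex order a < b < c < d < e < f and write every simplex with vertices in increasing order. Then dim K = 2 and the simplices of K are:

  0-simplices (6): a, b, c, d, e, f
  1-simplices (12): ab, ac, ad, af, bd, be, bf, cd, ce, cf, de, ef
  2-simplices (8): abd, abf, acd, acf, bde, bef, cde, cef

giving chain groups C_0 ≅ Z^6, C_1 ≅ Z^12, C_2 ≅ Z^8.

∂_1: C_1 → C_0 is given by ∂[p,q] = [q] − [p].
This gives a 6×12 integer matrix of rank 5; reducing to Smith normal form yields diagonal entries (1,1,1,1,1).

Boundary ∂_2: C_2 → C_1 sends each 2-simplex [p,q,r] to [q,r] − [p,r] + [p,q]. For instance
  ∂acf = cf − af + ac,
  ∂bef = ef − bf + be.
The 12×8 boundary matrix has rank 7 and Smith normal form diag(1,1,1,1,1,1,1).

Computing H_k = (kernel of ∂_k) / (image of ∂_{k+1}):

  H_0: rank C_0 − rank ∂_1 = 6 − 5 = 1, and the invariant factors of ∂_1 are all 1, so H_0 ≅ Z.
  H_1: rank ker ∂_1 − rank ∂_2 = (12 − 5) − 7 = 0, and the invariant factors of ∂_2 are all 1, so H_1 ≅ 0.
  H_2: rank ker ∂_2 − rank ∂_3 = (8 − 7) − 0 = 1, and there is no ∂_3, so H_2 ≅ Z.

As a check, the Euler characteristic is 6 − 12 + 8 = 2, which agrees with 1 − 0 + 1 = 2.
(K is a triangulation of the 2-sphere S^2.)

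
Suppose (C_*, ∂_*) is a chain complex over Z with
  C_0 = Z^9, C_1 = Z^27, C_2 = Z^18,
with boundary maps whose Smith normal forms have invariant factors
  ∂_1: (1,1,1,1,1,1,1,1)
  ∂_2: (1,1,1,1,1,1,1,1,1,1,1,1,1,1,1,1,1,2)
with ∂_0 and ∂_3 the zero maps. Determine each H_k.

H_0: b_0 = 9 − 0 − 8 = 1; torsion from ∂_1 factors > 1: none. So H_0 ≅ Z.
H_1: b_1 = 27 − 8 − 18 = 1; torsion from ∂_2 factors > 1: [2]. So H_1 ≅ Z ⊕ Z/2.
H_2: b_2 = 18 − 18 − 0 = 0; torsion from ∂_3 factors > 1: none. So H_2 ≅ 0.

H_0 ≅ Z,  H_1 ≅ Z ⊕ Z/2,  H_2 = 0.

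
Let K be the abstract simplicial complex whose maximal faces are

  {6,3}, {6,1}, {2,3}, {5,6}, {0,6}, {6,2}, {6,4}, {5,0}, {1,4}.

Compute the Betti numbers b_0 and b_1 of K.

b_0 = 1, b_1 = 3.

Fix the vertex order 0 < 1 < 2 < 3 < 4 < 5 < 6 and write every simplex with vertices in increasing order. Then dim K = 1 and the simplices of K are:

  0-simplices (7): [0], [1], [2], [3], [4], [5], [6]
  1-simplices (9): [0,5], [0,6], [1,4], [1,6], [2,3], [2,6], [3,6], [4,6], [5,6]

so the chain groups are C_0 ≅ Z^7, C_1 ≅ Z^9.

Boundary ∂_1: C_1 → C_0 sends each edge [p,q] (with p < q) to q − p. For instance
  ∂[0,6] = [6] − [0].
As a 7×9 matrix over Z this has rank 6, with invariant factors (1,1,1,1,1,1).

Now H_k = ker ∂_k / im ∂_{k+1}, so:

  H_0: rank C_0 − rank ∂_1 = 7 − 6 = 1, and the invariant factors of ∂_1 are all 1, so H_0 = Z.
  H_1: rank ker ∂_1 − rank ∂_2 = (9 − 6) − 0 = 3, and there is no ∂_2, so H_1 = Z^3.

(K is a triangulation of a wedge of 3 circles.)

Hence the Betti numbers are b_0 = 1, b_1 = 3.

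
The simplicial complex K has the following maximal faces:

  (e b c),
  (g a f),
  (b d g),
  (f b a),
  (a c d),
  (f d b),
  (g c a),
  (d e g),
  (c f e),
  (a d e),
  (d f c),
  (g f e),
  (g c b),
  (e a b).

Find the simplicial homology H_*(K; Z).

H_0 ≅ Z,  H_1 ≅ Z^2,  H_2 ≅ Z.

K has 7 vertices, 21 edges, 14 triangles.
rank ∂_0 = 0, rank ∂_1 = 6 ⇒ b_0 = 7 − 0 − 6 = 1; all invariant factors of ∂_1 are 1 so no torsion. So H_0 ≅ Z.
rank ∂_1 = 6, rank ∂_2 = 13 ⇒ b_1 = 21 − 6 − 13 = 2; all invariant factors of ∂_2 are 1 so no torsion. So H_1 ≅ Z^2.
rank ∂_2 = 13, rank ∂_3 = 0 ⇒ b_2 = 14 − 13 − 0 = 1. So H_2 ≅ Z.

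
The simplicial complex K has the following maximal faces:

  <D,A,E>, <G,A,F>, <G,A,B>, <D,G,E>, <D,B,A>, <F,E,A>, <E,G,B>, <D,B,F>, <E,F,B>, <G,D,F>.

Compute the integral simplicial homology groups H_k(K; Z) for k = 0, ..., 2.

H_0 ≅ Z,  H_1 ≅ Z/2,  H_2 = 0.

We work with the vertex ordering A < B < D < E < F < G. The simplices of K, each written with vertices in increasing order, are:

  0-simplices (6): A, B, D, E, F, G
  1-simplices (15): AB, AD, AE, AF, AG, BD, BE, BF, BG, DE, DF, DG, EF, EG, FG
  2-simplices (10): ABD, ABG, ADE, AEF, AFG, BDF, BEF, BEG, DEG, DFG

so the chain groups are C_0 ≅ Z^6, C_1 ≅ Z^15, C_2 ≅ Z^10.

The boundary map ∂_1: C_1 → C_0 is given by ∂[p,q] = [q] − [p].
The resulting 6×15 matrix has rank 5, and its Smith normal form has invariant factors (1,1,1,1,1).

Boundary ∂_2: C_2 → C_1 sends each 2-simplex [p,q,r] to [q,r] − [p,r] + [p,q]. For instance
  ∂ABG = BG − AG + AB,
  ∂DFG = FG − DG + DF.
The 15×10 boundary matrix has rank 10 and Smith normal form diag(1,1,1,1,1,1,1,1,1,2).

Reading off H_k = ker ∂_k / im ∂_{k+1}:

  H_0: rank C_0 − rank ∂_1 = 6 − 5 = 1, and the invariant factors of ∂_1 are all 1, so H_0 = Z.
  H_1: rank ker ∂_1 − rank ∂_2 = (15 − 5) − 10 = 0, and ∂_2 has invariant factor 2 > 1, so H_1 = Z/2.
  H_2: rank ker ∂_2 − rank ∂_3 = (10 − 10) − 0 = 0, and there is no ∂_3, so H_2 = 0.

(K is a triangulation of the real projective plane RP^2.)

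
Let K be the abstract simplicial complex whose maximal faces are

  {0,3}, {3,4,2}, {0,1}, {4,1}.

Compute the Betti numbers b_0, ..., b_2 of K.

b_0 = 1, b_1 = 1, b_2 = 0.

Order the vertices as 0 < 1 < 2 < 3 < 4. Listing each simplex with vertices in this order, K has dimension 2 with simplices:

  0-simplices (5): [0], [1], [2], [3], [4]
  1-simplices (6): [0,1], [0,3], [1,4], [2,3], [2,4], [3,4]
  2-simplices (1): [2,3,4]

giving chain groups C_0 ≅ Z^5, C_1 ≅ Z^6, C_2 ≅ Z^1.

Boundary ∂_1: C_1 → C_0 is given by ∂[p,q] = [q] − [p].
As a 5×6 matrix over Z this has rank 4, with invariant factors (1,1,1,1).

∂_2: C_2 → C_1 acts by ∂[p,q,r] = [q,r] − [p,r] + [p,q]. For instance
  ∂[2,3,4] = [3,4] − [2,4] + [2,3].
The 6×1 boundary matrix has rank 1 and Smith normal form diag(1).

From H_k ≅ ker(∂_k) / im(∂_{k+1}) we obtain:

  H_0: rank C_0 − rank ∂_1 = 5 − 4 = 1, and the invariant factors of ∂_1 are all 1, so H_0 ≅ Z.
  H_1: rank ker ∂_1 − rank ∂_2 = (6 − 4) − 1 = 1, and the invariant factors of ∂_2 are all 1, so H_1 ≅ Z.
  H_2: rank ker ∂_2 − rank ∂_3 = (1 − 1) − 0 = 0, and there is no ∂_3, so H_2 ≅ 0.

As a check, the Euler characteristic is 5 − 6 + 1 = 0, which agrees with 1 − 1 + 0 = 0.

Hence the Betti numbers are b_0 = 1, b_1 = 1, b_2 = 0.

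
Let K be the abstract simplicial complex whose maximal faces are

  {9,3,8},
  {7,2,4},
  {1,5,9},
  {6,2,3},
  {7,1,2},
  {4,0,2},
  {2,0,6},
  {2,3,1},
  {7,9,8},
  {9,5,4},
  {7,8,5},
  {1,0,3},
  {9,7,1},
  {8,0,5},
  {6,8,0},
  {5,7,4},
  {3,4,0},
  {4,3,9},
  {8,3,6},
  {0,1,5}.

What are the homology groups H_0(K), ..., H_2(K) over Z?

H_0 ≅ Z,  H_1 ≅ Z ⊕ Z/2,  H_2 = 0.

Take the total order 0 < 1 < 2 < 3 < 4 < 5 < 6 < 7 < 8 < 9 on the vertex set. Then K (dimension 2) consists of the simplices:

  0-simplices (10): [0], [1], [2], [3], [4], [5], [6], [7], [8], [9]
  1-simplices (30): (30 of them)
  2-simplices (20): (20 of them)

so the chain groups are C_0 ≅ Z^10, C_1 ≅ Z^30, C_2 ≅ Z^20.

∂_1: C_1 → C_0 sends each edge [p,q] (with p < q) to q − p. For instance
  ∂[0,8] = [8] − [0].
The 10×30 boundary matrix has rank 9 and Smith normal form diag(1,1,1,1,1,1,1,1,1).

The boundary map ∂_2: C_2 → C_1 acts by ∂[p,q,r] = [q,r] − [p,r] + [p,q]. For instance
  ∂[0,1,3] = [1,3] − [0,3] + [0,1],
  ∂[3,8,9] = [8,9] − [3,9] + [3,8].
This gives a 30×20 integer matrix of rank 20; reducing to Smith normal form yields diagonal entries (1,1,1,1,1,1,1,1,1,1,1,1,1,1,1,1,1,1,1,2).

Reading off H_k = ker ∂_k / im ∂_{k+1}:

  H_0: rank C_0 − rank ∂_1 = 10 − 9 = 1, and the invariant factors of ∂_1 are all 1, so H_0 = Z.
  H_1: rank ker ∂_1 − rank ∂_2 = (30 − 9) − 20 = 1, and ∂_2 has invariant factor 2 > 1, so H_1 = Z ⊕ Z/2.
  H_2: rank ker ∂_2 − rank ∂_3 = (20 − 20) − 0 = 0, and there is no ∂_3, so H_2 = 0.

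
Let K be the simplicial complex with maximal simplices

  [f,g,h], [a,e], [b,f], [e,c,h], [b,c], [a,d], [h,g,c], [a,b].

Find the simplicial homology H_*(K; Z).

Fix the vertex order a < b < c < d < e < f < g < h and write every simplex with vertices in increasing order. Then dim K = 2 and the simplices of K are:

  0-simplices (8): a, b, c, d, e, f, g, h
  1-simplices (12): ab, ad, ae, bc, bf, ce, cg, ch, eh, fg, fh, gh
  2-simplices (3): ceh, cgh, fgh

giving chain groups C_0 ≅ Z^8, C_1 ≅ Z^12, C_2 ≅ Z^3.

Boundary ∂_1: C_1 → C_0 maps an edge to its endpoints' difference, ∂[p,q] = q − p. For instance
  ∂ab = b − a.
As a 8×12 matrix over Z this has rank 7, with invariant factors (1,1,1,1,1,1,1).

The boundary map ∂_2: C_2 → C_1 maps a triangle to the signed sum of its edges. For instance
  ∂fgh = gh − fh + fg,
  ∂cgh = gh − ch + cg.
The 12×3 boundary matrix has rank 3 and Smith normal form diag(1,1,1).

From H_k ≅ ker(∂_k) / im(∂_{k+1}) we obtain:

  H_0: rank C_0 − rank ∂_1 = 8 − 7 = 1, and the invariant factors of ∂_1 are all 1, so H_0 ≅ Z.
  H_1: rank ker ∂_1 − rank ∂_2 = (12 − 7) − 3 = 2, and the invariant factors of ∂_2 are all 1, so H_1 ≅ Z^2.
  H_2: rank ker ∂_2 − rank ∂_3 = (3 − 3) − 0 = 0, and there is no ∂_3, so H_2 ≅ 0.

As a check, the Euler characteristic is 8 − 12 + 3 = -1, which agrees with 1 − 2 + 0 = -1.

H_0 ≅ Z,  H_1 ≅ Z^2,  H_2 = 0.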